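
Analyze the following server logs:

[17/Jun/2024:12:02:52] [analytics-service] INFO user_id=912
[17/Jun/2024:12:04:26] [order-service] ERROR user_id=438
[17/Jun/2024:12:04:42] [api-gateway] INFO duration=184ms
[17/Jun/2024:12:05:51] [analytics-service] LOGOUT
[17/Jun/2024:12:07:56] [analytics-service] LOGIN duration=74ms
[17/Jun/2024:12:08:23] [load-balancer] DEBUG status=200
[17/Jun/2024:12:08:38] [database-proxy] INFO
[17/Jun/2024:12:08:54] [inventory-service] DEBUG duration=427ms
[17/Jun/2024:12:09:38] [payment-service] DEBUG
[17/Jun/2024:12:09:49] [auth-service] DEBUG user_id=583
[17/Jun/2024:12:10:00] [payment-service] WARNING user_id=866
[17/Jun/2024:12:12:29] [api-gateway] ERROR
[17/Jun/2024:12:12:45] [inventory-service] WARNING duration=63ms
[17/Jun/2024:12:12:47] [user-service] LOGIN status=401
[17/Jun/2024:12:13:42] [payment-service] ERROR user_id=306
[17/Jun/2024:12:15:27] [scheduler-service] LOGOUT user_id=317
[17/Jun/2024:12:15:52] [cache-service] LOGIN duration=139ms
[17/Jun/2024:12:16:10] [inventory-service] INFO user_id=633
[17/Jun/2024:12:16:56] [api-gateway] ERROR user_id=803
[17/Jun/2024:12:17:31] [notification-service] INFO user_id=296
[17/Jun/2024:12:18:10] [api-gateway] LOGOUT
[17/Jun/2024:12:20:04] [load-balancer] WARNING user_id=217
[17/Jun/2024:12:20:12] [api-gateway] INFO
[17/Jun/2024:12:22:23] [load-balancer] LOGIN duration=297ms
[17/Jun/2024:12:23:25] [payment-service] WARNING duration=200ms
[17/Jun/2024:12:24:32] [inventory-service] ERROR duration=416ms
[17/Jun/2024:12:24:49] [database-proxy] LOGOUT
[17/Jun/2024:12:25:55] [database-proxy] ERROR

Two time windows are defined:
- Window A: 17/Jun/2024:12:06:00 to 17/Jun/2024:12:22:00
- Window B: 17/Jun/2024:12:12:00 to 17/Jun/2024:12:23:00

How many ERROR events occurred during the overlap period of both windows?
3

To find overlap events:

1. Window A: 17/Jun/2024:12:06:00 to 17/Jun/2024:12:22:00
2. Window B: 17/Jun/2024:12:12:00 to 17/Jun/2024:12:23:00
3. Overlap period: 17/Jun/2024:12:12:00 to 17/Jun/2024:12:22:00
4. Count ERROR events in overlap: 3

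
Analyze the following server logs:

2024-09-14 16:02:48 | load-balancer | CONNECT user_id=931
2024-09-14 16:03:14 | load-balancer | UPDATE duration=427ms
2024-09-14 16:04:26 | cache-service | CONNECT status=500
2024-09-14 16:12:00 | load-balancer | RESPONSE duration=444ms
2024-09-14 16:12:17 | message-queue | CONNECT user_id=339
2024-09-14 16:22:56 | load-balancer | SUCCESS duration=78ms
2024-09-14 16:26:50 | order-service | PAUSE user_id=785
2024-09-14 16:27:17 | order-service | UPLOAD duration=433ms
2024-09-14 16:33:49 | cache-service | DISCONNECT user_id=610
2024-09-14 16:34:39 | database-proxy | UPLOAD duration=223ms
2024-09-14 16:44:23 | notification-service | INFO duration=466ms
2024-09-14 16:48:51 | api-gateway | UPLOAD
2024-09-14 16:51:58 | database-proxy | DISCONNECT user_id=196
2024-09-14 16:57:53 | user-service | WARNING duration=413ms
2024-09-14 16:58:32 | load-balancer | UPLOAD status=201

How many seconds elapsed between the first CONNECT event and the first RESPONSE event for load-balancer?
552

To find the time between events:

1. Locate the first CONNECT event for load-balancer: 2024-09-14 16:02:48
2. Locate the first RESPONSE event for load-balancer: 2024-09-14 16:12:00
3. Calculate the difference: 2024-09-14 16:12:00 - 2024-09-14 16:02:48 = 552 seconds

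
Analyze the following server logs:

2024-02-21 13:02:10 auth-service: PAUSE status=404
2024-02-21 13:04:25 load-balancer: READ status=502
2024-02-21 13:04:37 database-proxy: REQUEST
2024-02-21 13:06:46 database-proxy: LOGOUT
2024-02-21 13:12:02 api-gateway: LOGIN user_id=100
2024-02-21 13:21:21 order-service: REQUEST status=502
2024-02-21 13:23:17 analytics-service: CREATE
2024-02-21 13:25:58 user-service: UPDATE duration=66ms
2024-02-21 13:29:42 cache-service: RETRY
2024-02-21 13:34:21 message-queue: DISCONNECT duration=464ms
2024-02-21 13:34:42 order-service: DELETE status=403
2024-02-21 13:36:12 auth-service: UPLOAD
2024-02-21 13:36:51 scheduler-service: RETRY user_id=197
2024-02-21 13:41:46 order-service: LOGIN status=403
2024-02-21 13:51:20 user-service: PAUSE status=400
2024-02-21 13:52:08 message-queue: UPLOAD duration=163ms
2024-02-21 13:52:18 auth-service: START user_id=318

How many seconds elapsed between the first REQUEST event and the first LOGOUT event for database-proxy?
129

To find the time between events:

1. Locate the first REQUEST event for database-proxy: 2024-02-21 13:04:37
2. Locate the first LOGOUT event for database-proxy: 2024-02-21 13:06:46
3. Calculate the difference: 2024-02-21 13:06:46 - 2024-02-21 13:04:37 = 129 seconds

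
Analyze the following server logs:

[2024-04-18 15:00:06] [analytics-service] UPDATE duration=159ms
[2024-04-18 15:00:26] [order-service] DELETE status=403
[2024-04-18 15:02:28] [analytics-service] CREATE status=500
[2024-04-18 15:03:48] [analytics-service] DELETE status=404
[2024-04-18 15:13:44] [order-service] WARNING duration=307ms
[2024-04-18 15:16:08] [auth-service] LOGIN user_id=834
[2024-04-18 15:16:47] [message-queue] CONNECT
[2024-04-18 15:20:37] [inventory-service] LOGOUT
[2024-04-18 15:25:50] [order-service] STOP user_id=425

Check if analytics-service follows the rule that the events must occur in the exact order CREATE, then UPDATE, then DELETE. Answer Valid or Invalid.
Invalid

To validate ordering:

1. Required order: CREATE → UPDATE → DELETE
2. Rule: the events must occur in the exact order CREATE, then UPDATE, then DELETE
3. Check actual order of events for analytics-service
4. Result: Invalid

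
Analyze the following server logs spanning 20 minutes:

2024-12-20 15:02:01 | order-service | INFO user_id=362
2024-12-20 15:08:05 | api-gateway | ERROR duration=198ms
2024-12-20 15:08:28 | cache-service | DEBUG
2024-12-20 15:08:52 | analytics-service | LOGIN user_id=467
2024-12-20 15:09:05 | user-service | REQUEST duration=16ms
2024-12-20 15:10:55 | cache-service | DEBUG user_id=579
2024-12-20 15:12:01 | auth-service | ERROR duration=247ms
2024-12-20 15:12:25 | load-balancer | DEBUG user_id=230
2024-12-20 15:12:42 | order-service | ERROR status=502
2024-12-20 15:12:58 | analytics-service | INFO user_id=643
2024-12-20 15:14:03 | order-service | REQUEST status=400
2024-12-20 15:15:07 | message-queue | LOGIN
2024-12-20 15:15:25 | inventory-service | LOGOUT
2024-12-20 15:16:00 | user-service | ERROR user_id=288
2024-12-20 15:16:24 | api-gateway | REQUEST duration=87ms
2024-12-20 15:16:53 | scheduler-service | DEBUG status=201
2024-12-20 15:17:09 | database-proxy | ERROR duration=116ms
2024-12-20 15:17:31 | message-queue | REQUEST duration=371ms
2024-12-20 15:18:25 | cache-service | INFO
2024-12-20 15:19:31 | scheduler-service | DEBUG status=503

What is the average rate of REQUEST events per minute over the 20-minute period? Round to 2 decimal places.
0.2

To calculate the rate:

1. Count total REQUEST events: 4
2. Total time period: 20 minutes
3. Rate = 4 / 20 = 0.2 events per minute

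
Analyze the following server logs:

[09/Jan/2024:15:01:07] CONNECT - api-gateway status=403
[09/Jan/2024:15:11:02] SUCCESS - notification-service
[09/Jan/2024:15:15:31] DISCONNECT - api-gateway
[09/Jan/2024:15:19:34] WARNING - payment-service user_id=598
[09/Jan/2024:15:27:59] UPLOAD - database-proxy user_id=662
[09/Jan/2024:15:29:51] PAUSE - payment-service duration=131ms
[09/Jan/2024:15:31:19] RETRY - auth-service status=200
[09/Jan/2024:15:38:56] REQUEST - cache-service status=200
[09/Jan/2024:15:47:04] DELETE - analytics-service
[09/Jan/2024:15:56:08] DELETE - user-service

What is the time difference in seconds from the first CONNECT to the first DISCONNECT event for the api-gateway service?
864

To find the time between events:

1. Locate the first CONNECT event for api-gateway: 09/Jan/2024:15:01:07
2. Locate the first DISCONNECT event for api-gateway: 09/Jan/2024:15:15:31
3. Calculate the difference: 09/Jan/2024:15:15:31 - 09/Jan/2024:15:01:07 = 864 seconds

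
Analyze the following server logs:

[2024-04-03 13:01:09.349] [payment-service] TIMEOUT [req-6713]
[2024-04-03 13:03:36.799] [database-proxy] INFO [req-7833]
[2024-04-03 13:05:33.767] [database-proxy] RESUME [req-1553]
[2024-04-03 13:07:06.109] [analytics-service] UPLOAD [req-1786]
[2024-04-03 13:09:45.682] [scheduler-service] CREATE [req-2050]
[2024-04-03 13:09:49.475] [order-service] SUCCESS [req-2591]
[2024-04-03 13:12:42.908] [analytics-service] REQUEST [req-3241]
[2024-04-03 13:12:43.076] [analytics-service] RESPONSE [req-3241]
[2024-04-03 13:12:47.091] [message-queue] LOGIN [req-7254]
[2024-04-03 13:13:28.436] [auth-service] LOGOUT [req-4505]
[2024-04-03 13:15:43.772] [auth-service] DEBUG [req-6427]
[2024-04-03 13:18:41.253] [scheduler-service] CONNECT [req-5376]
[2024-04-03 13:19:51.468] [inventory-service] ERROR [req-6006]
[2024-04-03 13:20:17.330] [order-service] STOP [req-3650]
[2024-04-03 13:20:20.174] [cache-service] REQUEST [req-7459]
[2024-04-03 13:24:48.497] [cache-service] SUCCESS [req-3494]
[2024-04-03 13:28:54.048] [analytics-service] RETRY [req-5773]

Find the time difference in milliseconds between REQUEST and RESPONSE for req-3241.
168

To calculate latency:

1. Find REQUEST with id req-3241: 2024-04-03 13:12:42.908
2. Find RESPONSE with id req-3241: 2024-04-03 13:12:43.076
3. Latency: 2024-04-03 13:12:43.076 - 2024-04-03 13:12:42.908 = 168ms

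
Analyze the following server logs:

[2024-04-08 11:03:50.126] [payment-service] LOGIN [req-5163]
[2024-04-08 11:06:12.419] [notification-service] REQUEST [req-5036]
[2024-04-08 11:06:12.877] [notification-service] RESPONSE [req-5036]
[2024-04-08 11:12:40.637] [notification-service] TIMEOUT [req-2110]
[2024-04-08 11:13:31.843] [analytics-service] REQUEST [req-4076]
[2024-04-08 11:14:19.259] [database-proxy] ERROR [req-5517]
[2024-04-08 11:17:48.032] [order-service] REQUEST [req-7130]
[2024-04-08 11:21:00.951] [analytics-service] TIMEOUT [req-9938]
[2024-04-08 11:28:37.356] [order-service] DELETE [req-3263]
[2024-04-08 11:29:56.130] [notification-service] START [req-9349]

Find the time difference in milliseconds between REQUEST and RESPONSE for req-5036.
458

To calculate latency:

1. Find REQUEST with id req-5036: 2024-04-08 11:06:12.419
2. Find RESPONSE with id req-5036: 2024-04-08 11:06:12.877
3. Latency: 2024-04-08 11:06:12.877 - 2024-04-08 11:06:12.419 = 458ms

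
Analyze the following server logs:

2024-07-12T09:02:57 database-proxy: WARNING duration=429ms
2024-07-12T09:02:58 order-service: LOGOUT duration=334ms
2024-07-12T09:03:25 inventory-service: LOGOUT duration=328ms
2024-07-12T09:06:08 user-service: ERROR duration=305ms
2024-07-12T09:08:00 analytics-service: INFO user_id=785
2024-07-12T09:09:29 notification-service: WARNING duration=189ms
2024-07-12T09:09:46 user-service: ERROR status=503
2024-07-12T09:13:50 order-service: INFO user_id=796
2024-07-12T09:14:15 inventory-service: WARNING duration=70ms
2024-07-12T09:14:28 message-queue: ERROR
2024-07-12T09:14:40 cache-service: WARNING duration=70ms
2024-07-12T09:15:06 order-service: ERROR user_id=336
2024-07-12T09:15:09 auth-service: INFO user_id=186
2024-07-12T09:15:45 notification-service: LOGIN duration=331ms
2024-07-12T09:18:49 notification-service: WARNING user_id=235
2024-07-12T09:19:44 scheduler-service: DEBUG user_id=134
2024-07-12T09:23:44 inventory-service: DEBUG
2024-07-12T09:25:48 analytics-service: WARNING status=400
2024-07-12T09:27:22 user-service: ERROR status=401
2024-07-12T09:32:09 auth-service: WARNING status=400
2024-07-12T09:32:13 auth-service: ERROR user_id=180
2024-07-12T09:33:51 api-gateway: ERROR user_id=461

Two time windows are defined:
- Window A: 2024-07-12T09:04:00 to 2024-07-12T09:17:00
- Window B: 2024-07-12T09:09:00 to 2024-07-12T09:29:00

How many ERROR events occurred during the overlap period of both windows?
3

To find overlap events:

1. Window A: 2024-07-12T09:04:00 to 2024-07-12T09:17:00
2. Window B: 2024-07-12T09:09:00 to 2024-07-12T09:29:00
3. Overlap period: 2024-07-12T09:09:00 to 2024-07-12T09:17:00
4. Count ERROR events in overlap: 3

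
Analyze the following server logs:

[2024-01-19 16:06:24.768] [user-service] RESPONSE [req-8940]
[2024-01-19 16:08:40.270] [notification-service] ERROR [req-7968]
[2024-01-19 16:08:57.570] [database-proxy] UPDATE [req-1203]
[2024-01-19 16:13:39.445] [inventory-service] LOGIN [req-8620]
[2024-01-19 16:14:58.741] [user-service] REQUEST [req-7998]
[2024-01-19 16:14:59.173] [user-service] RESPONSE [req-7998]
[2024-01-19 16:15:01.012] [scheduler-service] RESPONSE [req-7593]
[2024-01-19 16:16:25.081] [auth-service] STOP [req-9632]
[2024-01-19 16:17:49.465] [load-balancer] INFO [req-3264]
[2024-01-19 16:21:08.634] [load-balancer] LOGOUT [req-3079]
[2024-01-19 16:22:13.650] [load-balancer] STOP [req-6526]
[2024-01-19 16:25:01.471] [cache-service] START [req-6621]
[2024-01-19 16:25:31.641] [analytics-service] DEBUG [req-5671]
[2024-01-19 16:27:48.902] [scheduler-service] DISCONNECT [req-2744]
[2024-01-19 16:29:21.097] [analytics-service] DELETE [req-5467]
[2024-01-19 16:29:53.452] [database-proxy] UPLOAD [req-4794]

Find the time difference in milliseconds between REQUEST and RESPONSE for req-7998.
432

To calculate latency:

1. Find REQUEST with id req-7998: 2024-01-19 16:14:58.741
2. Find RESPONSE with id req-7998: 2024-01-19 16:14:59.173
3. Latency: 2024-01-19 16:14:59.173 - 2024-01-19 16:14:58.741 = 432ms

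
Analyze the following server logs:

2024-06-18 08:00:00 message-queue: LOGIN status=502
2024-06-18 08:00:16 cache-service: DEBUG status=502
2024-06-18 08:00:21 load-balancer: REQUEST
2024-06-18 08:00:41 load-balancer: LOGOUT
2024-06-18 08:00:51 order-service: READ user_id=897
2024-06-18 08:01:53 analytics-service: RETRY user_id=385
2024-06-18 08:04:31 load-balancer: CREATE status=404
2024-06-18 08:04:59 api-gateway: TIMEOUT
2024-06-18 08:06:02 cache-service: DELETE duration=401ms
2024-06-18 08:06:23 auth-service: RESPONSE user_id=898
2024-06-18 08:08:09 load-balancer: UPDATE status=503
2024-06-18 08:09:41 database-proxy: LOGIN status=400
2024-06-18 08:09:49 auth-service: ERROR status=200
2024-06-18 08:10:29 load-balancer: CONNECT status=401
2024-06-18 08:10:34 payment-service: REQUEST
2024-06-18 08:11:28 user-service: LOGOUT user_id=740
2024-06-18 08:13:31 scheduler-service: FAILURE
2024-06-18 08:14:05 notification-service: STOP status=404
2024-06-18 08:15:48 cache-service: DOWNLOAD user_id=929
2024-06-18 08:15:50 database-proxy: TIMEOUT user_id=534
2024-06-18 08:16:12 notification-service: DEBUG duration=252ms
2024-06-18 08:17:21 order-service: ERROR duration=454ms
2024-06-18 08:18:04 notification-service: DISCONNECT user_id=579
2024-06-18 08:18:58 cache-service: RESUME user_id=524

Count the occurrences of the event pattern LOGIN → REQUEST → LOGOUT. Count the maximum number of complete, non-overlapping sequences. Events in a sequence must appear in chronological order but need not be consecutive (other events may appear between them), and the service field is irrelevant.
2

To count sequences:

1. Look for pattern: LOGIN → REQUEST → LOGOUT
2. Greedily scan the log in chronological order, matching each sequence element in turn (ignoring service)
3. Each time the full pattern completes, increment the count and restart matching from the next event
4. Complete non-overlapping sequences found: 2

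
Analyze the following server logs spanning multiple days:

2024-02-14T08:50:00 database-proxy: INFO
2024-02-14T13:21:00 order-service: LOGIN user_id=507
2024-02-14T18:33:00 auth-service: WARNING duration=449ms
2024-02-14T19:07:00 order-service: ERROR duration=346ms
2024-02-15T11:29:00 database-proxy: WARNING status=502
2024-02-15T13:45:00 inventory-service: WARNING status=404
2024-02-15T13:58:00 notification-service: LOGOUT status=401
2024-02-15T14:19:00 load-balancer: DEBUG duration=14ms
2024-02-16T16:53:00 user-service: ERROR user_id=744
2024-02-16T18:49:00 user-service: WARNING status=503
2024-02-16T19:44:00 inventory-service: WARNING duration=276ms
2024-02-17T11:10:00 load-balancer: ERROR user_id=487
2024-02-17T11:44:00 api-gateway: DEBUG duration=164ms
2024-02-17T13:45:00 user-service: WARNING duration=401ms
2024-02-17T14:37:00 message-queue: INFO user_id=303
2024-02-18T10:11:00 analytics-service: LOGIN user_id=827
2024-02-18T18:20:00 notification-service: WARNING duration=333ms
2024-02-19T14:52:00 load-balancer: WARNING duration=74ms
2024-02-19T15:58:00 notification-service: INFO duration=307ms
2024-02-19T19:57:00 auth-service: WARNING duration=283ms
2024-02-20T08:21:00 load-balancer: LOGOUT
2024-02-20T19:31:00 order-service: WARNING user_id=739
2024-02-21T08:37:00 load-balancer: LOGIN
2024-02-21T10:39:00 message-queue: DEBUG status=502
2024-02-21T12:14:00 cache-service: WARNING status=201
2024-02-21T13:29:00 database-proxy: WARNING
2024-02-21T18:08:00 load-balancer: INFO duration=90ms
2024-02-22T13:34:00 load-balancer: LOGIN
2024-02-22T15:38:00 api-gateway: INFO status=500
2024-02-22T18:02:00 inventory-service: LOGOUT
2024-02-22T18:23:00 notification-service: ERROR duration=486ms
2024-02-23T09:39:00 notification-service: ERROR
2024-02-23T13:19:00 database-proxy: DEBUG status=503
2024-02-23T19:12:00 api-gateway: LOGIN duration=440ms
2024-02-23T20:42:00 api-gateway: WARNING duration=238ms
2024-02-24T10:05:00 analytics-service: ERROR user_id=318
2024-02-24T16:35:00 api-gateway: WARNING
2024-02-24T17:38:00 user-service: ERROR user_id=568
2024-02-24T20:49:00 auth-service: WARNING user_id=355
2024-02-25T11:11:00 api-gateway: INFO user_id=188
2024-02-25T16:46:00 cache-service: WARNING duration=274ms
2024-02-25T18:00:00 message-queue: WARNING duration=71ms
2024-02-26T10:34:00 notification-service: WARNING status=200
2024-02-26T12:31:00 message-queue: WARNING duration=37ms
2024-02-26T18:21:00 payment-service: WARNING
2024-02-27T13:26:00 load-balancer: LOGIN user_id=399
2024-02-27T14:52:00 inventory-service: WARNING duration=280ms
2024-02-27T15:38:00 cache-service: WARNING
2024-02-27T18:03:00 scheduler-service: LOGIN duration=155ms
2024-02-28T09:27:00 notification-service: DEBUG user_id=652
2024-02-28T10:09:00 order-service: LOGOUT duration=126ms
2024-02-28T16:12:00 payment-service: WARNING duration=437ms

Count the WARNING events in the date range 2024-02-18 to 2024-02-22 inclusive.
6

To filter by date range:

1. Date range: 2024-02-18 through 2024-02-22, both dates inclusive
2. Filter for WARNING events whose date falls in this range
3. Count matching events: 6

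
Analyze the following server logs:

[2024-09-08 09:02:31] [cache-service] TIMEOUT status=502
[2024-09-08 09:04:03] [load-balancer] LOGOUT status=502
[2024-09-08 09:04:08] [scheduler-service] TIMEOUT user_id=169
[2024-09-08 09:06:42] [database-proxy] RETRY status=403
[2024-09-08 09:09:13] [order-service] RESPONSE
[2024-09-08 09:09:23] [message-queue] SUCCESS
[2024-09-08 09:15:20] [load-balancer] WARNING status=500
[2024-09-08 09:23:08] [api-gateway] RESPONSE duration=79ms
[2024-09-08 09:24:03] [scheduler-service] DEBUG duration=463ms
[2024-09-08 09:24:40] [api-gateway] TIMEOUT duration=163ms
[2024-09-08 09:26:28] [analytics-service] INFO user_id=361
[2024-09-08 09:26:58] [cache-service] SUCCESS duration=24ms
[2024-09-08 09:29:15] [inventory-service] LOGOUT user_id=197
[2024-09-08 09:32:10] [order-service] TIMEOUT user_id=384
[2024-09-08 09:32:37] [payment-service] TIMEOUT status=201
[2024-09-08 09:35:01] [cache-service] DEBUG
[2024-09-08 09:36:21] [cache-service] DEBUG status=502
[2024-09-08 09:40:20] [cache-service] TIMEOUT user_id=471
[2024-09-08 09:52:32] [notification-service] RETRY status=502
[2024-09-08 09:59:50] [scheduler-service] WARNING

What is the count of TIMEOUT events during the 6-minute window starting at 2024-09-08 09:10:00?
0

To count events in the time window:

1. Window boundaries: 2024-09-08 09:10:00 to 2024-09-08 09:16:00
2. Filter for TIMEOUT events within this window
3. Count matching events: 0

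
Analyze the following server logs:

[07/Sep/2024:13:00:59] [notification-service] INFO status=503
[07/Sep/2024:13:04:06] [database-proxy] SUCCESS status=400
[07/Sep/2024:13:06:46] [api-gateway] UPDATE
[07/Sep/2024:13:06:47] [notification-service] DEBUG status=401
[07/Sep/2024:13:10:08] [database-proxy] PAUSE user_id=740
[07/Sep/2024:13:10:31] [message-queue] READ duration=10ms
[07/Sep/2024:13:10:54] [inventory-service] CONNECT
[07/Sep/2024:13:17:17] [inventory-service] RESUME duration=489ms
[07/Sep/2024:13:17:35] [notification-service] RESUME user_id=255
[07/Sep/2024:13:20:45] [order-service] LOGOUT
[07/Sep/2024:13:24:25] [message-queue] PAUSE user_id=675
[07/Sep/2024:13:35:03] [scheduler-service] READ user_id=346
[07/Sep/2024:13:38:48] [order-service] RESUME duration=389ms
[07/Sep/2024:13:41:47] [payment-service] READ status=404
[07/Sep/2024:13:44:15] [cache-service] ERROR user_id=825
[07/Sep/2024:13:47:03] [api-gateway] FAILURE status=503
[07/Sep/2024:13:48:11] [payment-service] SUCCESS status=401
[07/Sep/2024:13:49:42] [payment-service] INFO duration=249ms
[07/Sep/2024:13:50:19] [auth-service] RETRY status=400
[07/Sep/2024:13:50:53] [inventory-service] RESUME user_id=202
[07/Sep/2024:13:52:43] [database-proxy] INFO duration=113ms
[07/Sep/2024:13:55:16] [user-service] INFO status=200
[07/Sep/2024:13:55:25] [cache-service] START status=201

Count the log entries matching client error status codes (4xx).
5

To find matching entries:

1. Pattern to match: client error status codes (4xx)
2. Scan each log entry for the pattern
3. Count matches: 5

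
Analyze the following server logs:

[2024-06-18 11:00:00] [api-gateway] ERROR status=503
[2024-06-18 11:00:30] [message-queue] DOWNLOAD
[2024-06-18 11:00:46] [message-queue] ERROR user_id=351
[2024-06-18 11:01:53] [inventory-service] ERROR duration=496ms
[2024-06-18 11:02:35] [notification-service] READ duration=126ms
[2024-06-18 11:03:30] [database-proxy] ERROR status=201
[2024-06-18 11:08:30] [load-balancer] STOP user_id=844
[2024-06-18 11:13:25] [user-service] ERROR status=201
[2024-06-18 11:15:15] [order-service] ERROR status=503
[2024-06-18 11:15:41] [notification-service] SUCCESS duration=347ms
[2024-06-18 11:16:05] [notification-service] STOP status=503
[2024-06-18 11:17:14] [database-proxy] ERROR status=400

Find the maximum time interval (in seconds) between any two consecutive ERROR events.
595

To find the longest gap:

1. Extract all ERROR events in chronological order
2. Calculate time differences between consecutive events
3. Find the maximum difference
4. Longest gap: 595 seconds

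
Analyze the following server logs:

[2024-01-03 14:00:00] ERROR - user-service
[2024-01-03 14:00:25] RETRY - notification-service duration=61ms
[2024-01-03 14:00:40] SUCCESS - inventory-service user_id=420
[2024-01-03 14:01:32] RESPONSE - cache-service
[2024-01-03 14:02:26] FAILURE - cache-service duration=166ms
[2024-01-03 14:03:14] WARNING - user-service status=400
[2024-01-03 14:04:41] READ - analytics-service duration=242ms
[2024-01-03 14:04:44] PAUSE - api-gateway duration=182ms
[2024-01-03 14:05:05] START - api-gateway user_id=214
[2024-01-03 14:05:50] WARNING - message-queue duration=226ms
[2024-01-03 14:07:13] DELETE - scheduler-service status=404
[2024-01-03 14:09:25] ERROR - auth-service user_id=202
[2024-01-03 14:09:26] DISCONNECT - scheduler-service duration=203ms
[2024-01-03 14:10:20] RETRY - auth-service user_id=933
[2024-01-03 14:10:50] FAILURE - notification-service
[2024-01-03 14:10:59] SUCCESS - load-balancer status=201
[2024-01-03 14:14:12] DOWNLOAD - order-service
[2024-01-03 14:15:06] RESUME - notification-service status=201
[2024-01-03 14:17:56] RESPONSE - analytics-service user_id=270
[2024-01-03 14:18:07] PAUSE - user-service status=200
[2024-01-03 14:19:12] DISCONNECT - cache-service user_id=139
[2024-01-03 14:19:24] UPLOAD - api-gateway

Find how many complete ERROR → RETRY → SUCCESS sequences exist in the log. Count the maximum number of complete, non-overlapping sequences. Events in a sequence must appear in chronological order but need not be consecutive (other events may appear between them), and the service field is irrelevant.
2

To count sequences:

1. Look for pattern: ERROR → RETRY → SUCCESS
2. Greedily scan the log in chronological order, matching each sequence element in turn (ignoring service)
3. Each time the full pattern completes, increment the count and restart matching from the next event
4. Complete non-overlapping sequences found: 2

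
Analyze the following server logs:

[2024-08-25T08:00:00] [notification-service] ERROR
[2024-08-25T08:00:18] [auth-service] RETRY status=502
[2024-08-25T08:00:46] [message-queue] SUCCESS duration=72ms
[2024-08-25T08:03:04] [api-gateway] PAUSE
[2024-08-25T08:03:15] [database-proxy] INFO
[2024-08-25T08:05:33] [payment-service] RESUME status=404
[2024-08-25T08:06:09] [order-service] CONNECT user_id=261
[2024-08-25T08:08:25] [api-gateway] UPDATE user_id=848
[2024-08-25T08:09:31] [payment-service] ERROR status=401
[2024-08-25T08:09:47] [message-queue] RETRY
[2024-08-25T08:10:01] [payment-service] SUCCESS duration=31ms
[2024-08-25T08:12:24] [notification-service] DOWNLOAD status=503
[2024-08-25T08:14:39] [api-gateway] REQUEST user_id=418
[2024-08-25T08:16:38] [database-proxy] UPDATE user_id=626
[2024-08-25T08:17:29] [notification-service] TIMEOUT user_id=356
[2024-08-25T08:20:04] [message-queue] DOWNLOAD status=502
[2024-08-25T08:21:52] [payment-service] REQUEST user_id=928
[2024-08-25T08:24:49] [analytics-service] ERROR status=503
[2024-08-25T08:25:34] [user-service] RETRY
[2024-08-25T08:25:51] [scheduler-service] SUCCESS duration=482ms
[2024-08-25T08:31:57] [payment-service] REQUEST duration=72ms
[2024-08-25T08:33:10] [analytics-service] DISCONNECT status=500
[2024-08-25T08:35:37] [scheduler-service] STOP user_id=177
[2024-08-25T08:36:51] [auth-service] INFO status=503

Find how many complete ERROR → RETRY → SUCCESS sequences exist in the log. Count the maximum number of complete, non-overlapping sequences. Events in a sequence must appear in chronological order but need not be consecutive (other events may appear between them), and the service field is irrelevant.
3

To count sequences:

1. Look for pattern: ERROR → RETRY → SUCCESS
2. Greedily scan the log in chronological order, matching each sequence element in turn (ignoring service)
3. Each time the full pattern completes, increment the count and restart matching from the next event
4. Complete non-overlapping sequences found: 3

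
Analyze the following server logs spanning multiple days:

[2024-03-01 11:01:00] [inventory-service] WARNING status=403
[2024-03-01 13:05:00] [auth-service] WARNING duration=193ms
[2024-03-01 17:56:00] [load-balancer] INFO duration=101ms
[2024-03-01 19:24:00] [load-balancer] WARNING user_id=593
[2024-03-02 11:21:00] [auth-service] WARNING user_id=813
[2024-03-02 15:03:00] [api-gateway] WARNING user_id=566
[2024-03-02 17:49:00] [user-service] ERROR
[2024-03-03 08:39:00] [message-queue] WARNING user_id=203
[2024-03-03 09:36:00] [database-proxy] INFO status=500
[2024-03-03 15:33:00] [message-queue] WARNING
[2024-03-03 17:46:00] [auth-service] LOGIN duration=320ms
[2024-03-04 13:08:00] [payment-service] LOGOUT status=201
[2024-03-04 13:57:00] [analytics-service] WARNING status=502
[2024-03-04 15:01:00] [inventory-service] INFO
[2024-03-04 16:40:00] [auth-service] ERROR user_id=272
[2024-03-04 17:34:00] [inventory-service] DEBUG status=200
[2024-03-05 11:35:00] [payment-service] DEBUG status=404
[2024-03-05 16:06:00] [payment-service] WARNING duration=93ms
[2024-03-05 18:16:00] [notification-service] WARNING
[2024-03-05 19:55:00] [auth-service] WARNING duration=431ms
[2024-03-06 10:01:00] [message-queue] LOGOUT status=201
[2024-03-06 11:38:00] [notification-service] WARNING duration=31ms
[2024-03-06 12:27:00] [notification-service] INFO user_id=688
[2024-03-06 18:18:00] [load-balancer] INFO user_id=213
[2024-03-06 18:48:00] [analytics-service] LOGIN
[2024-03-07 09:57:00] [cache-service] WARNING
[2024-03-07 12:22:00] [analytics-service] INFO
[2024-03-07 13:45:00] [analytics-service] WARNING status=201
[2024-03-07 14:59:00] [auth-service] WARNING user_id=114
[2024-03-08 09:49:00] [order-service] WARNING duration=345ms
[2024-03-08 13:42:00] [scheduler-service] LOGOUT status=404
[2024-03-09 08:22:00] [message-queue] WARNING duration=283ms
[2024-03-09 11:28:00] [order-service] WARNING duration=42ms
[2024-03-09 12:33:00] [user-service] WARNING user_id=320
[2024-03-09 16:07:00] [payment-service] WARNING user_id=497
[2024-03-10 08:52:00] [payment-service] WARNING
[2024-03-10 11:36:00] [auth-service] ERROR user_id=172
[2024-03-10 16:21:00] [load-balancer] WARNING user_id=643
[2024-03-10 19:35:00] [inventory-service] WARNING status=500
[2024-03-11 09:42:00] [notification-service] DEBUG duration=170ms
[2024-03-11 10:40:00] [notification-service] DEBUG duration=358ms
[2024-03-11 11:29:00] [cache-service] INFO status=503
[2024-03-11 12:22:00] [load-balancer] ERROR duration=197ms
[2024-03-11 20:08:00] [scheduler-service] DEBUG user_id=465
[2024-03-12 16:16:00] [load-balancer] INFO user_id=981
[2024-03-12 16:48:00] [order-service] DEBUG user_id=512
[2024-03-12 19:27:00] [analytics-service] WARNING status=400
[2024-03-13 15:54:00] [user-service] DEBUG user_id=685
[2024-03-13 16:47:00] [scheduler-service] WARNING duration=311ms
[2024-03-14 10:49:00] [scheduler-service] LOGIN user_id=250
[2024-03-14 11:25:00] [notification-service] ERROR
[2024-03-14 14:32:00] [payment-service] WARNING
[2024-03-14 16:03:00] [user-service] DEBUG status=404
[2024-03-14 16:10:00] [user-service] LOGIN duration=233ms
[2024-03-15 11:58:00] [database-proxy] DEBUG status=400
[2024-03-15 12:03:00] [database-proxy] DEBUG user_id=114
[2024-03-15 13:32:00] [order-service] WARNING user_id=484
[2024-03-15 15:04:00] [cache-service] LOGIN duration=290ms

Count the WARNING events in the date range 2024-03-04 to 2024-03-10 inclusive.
16

To filter by date range:

1. Date range: 2024-03-04 through 2024-03-10, both dates inclusive
2. Filter for WARNING events whose date falls in this range
3. Count matching events: 16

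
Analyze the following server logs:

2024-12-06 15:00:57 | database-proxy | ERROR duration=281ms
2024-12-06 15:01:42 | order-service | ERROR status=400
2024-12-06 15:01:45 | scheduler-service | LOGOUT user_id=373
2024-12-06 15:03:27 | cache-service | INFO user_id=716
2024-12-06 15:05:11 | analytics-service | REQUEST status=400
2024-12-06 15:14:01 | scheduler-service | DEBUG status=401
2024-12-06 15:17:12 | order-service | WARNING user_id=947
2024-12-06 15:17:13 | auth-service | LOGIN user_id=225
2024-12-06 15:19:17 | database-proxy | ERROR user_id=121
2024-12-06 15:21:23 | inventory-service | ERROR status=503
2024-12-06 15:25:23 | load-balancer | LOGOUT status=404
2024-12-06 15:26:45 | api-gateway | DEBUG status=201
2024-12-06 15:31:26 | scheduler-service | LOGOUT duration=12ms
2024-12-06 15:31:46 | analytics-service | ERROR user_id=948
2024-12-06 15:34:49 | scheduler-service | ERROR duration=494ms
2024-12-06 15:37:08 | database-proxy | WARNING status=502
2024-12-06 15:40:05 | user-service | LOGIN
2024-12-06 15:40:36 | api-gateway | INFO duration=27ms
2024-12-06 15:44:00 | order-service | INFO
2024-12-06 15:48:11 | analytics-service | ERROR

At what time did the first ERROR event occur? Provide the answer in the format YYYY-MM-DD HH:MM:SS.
2024-12-06 15:00:57

To find the first event:

1. Filter for all ERROR events
2. Sort by timestamp
3. Select the first one
4. Timestamp: 2024-12-06 15:00:57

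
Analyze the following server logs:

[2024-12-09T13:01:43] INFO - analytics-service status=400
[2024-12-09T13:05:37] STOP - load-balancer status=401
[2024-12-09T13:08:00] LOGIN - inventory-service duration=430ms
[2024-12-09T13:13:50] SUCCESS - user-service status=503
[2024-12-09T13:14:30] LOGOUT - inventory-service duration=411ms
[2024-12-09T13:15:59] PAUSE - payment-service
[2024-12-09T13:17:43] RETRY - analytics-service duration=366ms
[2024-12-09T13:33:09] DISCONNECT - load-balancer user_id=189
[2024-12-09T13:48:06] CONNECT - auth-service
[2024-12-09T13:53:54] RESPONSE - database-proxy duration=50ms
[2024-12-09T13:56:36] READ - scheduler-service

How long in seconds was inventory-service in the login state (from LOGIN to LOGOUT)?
390

To calculate state duration:

1. Find LOGIN event for inventory-service: 2024-12-09T13:08:00
2. Find LOGOUT event for inventory-service: 2024-12-09T13:14:30
3. Calculate duration: 2024-12-09T13:14:30 - 2024-12-09T13:08:00 = 390 seconds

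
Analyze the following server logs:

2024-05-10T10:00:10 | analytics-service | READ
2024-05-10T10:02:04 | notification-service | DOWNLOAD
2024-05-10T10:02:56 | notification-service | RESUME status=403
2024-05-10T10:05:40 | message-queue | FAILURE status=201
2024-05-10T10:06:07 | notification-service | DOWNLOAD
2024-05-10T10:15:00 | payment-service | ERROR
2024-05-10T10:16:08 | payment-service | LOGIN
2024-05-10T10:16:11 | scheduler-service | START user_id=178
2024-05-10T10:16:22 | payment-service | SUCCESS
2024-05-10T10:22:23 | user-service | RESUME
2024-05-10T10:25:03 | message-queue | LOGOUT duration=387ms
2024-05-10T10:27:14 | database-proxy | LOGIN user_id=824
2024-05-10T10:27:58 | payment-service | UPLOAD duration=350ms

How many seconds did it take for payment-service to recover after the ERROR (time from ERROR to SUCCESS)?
82

To calculate recovery time:

1. Find ERROR event for payment-service: 2024-05-10T10:15:00
2. Find next SUCCESS event for payment-service: 2024-05-10T10:16:22
3. Recovery time: 2024-05-10T10:16:22 - 2024-05-10T10:15:00 = 82 seconds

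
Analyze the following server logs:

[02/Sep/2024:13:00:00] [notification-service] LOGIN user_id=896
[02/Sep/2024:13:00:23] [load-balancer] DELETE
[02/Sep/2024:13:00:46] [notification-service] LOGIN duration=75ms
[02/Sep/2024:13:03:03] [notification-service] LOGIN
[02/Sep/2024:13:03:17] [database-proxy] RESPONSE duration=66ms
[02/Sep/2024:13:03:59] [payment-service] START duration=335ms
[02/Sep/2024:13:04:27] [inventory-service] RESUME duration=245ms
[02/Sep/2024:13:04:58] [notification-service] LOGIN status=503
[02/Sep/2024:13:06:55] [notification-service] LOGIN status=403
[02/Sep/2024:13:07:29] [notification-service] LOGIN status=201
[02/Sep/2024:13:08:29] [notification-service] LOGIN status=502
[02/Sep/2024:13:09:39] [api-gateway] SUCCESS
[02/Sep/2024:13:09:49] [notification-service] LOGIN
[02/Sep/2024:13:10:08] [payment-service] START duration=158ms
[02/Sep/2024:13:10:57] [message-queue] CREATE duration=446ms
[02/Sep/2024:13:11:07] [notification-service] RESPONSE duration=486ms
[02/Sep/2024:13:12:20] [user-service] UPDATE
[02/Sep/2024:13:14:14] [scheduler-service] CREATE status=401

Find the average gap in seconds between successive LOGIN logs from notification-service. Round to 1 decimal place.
84.1

To calculate average interval:

1. Find all LOGIN events for notification-service in order
2. Calculate time gaps between consecutive events
3. Compute mean of gaps: 589 / 7 = 84.1 seconds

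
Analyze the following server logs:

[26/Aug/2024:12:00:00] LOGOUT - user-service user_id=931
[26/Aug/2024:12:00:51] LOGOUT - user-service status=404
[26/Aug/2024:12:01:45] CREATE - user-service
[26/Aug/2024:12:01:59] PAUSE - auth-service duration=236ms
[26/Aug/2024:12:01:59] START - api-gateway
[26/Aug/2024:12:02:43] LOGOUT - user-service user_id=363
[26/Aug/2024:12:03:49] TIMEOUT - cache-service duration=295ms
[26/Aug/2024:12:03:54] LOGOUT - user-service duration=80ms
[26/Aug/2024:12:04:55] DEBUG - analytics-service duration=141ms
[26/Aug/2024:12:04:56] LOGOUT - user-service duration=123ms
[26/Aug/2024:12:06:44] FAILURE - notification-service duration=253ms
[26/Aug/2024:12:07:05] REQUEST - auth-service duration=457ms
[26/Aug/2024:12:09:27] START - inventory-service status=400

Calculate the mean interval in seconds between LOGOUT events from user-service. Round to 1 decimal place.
74.0

To calculate average interval:

1. Find all LOGOUT events for user-service in order
2. Calculate time gaps between consecutive events
3. Compute mean of gaps: 296 / 4 = 74.0 seconds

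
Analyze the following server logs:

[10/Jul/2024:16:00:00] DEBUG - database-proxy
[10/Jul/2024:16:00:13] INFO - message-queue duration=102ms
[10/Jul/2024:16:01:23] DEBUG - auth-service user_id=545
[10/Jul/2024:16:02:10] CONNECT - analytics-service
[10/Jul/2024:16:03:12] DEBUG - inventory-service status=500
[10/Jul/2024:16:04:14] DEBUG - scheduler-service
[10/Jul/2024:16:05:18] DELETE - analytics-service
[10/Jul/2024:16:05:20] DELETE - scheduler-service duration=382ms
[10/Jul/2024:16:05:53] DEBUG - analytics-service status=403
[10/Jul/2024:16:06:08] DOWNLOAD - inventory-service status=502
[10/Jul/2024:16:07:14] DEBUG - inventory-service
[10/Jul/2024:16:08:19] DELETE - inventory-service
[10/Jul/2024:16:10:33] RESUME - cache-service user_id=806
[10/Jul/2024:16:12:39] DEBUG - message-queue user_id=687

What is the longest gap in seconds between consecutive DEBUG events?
325

To find the longest gap:

1. Extract all DEBUG events in chronological order
2. Calculate time differences between consecutive events
3. Find the maximum difference
4. Longest gap: 325 seconds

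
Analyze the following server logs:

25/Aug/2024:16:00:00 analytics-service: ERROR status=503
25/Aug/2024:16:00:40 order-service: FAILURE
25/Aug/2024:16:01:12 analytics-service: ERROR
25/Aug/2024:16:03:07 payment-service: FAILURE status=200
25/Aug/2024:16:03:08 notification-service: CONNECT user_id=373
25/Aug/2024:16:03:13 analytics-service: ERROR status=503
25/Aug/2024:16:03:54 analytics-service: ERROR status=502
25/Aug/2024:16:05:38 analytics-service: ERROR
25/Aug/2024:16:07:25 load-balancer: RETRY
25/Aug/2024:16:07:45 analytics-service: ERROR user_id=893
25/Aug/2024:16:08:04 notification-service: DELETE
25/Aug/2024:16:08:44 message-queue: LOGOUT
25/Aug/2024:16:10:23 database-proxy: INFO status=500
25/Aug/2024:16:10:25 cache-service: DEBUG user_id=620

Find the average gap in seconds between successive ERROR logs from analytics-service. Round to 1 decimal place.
93.0

To calculate average interval:

1. Find all ERROR events for analytics-service in order
2. Calculate time gaps between consecutive events
3. Compute mean of gaps: 465 / 5 = 93.0 seconds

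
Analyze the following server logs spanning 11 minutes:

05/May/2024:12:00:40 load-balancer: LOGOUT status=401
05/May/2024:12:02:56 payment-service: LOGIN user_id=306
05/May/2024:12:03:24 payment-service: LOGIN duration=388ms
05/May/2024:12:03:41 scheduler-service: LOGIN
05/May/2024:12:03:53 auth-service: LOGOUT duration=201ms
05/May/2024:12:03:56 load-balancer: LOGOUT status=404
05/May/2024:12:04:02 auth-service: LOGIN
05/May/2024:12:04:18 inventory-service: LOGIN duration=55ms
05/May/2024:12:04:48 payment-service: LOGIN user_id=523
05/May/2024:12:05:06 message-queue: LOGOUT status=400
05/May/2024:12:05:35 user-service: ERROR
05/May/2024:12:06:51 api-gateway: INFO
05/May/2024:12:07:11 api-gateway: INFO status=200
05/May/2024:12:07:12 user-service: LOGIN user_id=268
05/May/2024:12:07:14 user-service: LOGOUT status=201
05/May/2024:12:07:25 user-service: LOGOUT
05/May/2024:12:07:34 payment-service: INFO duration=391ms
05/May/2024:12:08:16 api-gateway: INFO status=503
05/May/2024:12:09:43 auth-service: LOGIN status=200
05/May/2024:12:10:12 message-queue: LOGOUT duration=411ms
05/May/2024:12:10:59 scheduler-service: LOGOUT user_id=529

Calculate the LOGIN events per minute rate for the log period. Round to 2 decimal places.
0.73

To calculate the rate:

1. Count total LOGIN events: 8
2. Total time period: 11 minutes
3. Rate = 8 / 11 = 0.73 events per minute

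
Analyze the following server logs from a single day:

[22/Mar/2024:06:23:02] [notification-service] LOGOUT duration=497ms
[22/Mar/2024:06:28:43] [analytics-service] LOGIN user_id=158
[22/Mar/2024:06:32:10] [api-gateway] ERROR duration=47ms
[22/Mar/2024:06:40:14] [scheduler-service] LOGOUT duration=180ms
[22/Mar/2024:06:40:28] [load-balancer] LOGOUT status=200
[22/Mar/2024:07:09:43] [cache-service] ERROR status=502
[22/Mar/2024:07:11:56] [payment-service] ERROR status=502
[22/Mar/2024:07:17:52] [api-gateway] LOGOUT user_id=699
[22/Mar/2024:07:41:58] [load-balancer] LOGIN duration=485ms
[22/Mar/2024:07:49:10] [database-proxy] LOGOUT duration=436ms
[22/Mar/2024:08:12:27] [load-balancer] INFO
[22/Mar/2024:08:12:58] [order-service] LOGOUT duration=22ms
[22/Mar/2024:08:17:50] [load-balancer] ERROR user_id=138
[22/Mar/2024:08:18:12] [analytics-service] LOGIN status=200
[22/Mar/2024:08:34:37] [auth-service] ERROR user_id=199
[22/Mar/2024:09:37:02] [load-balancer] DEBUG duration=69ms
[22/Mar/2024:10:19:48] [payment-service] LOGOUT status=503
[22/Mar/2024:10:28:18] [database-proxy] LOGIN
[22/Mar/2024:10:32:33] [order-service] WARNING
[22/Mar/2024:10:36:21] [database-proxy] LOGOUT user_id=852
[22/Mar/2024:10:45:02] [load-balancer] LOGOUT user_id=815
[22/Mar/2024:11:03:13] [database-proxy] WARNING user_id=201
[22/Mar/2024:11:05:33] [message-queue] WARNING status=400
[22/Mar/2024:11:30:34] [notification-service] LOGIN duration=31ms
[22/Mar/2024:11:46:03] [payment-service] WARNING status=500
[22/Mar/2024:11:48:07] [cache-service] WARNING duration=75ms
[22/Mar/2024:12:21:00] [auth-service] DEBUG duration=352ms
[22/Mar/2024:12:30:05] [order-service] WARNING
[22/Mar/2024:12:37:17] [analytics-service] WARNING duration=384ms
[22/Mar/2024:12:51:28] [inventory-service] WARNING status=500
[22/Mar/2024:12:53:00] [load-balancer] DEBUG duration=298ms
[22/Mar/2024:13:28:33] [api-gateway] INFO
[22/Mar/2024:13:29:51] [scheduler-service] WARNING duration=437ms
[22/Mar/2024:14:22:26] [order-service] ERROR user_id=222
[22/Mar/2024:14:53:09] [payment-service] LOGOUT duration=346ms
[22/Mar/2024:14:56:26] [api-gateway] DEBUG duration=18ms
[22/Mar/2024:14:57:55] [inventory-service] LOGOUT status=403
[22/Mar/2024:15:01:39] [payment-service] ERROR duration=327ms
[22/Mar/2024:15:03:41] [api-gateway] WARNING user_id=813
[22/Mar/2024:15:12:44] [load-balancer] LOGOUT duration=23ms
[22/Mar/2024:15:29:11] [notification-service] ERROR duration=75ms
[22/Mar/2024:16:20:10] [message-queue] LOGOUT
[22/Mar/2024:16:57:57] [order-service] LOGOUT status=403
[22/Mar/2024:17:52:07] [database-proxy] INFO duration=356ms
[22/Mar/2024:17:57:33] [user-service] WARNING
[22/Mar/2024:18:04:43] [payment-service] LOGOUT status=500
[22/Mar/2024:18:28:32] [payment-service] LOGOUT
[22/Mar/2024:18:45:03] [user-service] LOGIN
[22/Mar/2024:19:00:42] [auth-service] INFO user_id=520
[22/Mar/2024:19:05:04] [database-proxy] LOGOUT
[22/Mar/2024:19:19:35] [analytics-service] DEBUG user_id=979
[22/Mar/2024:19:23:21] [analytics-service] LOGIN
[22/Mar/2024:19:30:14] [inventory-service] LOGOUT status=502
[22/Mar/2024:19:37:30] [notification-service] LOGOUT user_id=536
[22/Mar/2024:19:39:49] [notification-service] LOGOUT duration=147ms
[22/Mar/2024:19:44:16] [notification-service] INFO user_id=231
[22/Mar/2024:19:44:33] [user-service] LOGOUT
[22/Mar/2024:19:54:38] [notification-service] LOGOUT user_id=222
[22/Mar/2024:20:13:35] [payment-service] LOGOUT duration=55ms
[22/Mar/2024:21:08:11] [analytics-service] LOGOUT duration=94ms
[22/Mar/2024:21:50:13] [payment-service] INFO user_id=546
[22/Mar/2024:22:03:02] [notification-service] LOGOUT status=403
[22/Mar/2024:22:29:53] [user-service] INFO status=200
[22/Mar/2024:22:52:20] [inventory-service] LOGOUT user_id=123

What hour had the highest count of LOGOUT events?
19

To find the peak hour:

1. Group all LOGOUT events by hour
2. Count events in each hour
3. Find hour with maximum count
4. Peak hour: 19 (with 6 events)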